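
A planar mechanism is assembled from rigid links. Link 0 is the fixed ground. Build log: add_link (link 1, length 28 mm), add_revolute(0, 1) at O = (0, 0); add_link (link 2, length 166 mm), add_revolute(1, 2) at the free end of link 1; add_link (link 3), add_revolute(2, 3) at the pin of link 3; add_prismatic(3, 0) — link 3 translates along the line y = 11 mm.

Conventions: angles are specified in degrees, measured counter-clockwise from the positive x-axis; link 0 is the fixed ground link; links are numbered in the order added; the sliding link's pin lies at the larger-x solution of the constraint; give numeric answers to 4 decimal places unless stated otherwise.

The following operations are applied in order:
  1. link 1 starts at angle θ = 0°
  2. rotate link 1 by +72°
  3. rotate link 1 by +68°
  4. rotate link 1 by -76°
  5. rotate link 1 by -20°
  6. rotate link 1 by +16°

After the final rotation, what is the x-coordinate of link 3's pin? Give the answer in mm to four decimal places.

geometry: r = 28 mm, L = 166 mm, e = 11 mm; θ starts at 0°
rotate link 1 by +72°: θ ← 0° +72° = 72°
rotate link 1 by +68°: θ ← 72° +68° = 140°
rotate link 1 by -76°: θ ← 140° -76° = 64°
rotate link 1 by -20°: θ ← 64° -20° = 44°
rotate link 1 by +16°: θ ← 44° +16° = 60°
crank pin P = (r cos θ, r sin θ) = (14.000000, 24.248711)
h = r sin θ − e = 24.248711 − 11 = 13.248711
x = r cos θ + √(L² − h²) = 14.000000 + 165.470456 = 179.470456

179.4705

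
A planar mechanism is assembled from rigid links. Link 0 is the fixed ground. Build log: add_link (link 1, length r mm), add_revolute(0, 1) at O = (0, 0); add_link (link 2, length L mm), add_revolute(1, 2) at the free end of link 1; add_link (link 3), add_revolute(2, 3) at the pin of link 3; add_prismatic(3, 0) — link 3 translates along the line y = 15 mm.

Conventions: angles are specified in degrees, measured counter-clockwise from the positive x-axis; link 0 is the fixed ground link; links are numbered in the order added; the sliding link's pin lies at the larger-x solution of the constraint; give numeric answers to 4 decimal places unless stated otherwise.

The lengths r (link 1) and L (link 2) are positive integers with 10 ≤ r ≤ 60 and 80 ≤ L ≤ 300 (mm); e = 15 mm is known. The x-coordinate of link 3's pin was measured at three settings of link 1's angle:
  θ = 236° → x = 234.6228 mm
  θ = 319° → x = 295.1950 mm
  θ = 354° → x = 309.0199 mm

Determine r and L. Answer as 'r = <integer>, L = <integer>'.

constraint per measurement: (x − r cos θ)² + (r sin θ − e)² = L²
subtracting the θ₁ and θ₂ equations cancels the r² and L² terms:
r = (x₁² − x₂²) / (2[(x₁cos θ₁ + e sin θ₁) − (x₂cos θ₂ + e sin θ₂)]) = 45.0000 → r = 45
L² = (x₁ − r cos θ₁)² + (r sin θ₁ − e)² = 70225.0054 → L = 265.0000 → L = 265
check at θ₃=354°: x = 309.0199 (printed 309.0199) ✓

r = 45, L = 265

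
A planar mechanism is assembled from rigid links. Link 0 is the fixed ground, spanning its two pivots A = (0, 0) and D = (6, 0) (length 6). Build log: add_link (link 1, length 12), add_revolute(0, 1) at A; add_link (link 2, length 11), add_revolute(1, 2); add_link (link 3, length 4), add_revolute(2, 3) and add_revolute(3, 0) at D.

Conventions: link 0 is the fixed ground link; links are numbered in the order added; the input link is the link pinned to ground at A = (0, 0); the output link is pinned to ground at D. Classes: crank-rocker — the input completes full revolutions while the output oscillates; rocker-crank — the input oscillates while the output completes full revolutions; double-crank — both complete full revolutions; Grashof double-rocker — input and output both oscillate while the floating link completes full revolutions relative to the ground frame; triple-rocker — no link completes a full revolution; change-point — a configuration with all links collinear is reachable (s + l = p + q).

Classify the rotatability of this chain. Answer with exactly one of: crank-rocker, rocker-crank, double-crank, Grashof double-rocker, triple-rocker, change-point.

lengths: ground=6, input=12, coupler=11, output=4
sorted: s=4 (shortest), l=12 (longest), p+q=17
s + l = 16 vs p + q = 17
s + l < p + q (Grashof) with shortest = output link → rocker-crank

rocker-crank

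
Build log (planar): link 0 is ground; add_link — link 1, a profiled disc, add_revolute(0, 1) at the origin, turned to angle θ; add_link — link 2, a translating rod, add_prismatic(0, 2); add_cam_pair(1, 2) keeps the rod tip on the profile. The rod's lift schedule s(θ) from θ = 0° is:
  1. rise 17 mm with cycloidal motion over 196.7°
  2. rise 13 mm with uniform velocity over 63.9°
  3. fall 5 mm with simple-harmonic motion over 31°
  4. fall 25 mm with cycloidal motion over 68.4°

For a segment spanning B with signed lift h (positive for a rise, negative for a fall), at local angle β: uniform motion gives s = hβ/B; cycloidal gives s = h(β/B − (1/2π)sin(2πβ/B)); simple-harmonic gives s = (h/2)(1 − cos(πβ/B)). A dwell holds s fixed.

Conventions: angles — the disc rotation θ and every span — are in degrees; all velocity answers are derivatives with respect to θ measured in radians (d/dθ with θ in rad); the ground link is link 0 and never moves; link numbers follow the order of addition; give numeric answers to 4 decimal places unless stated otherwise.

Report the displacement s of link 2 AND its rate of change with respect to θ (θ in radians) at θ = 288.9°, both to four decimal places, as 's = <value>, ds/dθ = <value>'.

seg 1 [0°–196.7°] cycloidal, h=17: full span → s += 17 → s = 17.0000
seg 2 [196.7°–260.6°] uniform, h=13: full span → s += 13 → s = 30.0000
seg 3 [260.6°–291.6°] simple-harmonic, h=-5: θ=288.9° here. β=28.3, B=31. -5/2·(1 − cos(π·0.9129)) = -4.9070 → s = 25.0930
velocity in seg [260.6°–291.6°] (simple-harmonic), θ in radians: β = 28.3° = 0.4939 rad, B = 31° = 0.5411 rad; ds/dθ = (πh/(2B)) sin(πβ/B) = (π·(-5)/(2·0.5411)) sin(π·0.9129) = -3.922563 mm/rad

s = 25.0930, ds/dθ = -3.9226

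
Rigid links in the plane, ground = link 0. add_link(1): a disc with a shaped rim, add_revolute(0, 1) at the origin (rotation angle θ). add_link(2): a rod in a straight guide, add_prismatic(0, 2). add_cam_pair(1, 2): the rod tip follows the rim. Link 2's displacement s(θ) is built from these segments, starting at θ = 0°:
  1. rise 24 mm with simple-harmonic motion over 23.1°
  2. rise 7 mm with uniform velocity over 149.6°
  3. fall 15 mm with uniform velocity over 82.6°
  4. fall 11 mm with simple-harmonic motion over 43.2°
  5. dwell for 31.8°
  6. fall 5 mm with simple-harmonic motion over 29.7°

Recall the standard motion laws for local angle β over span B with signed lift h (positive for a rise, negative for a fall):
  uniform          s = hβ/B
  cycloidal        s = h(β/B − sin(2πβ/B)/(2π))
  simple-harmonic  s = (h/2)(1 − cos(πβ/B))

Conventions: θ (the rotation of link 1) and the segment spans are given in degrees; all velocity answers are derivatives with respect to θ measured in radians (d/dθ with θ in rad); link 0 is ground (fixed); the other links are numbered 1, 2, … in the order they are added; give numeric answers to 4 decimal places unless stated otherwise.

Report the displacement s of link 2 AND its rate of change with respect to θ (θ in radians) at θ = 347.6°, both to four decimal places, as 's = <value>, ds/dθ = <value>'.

segment 1 (0° to 23.1°, simple-harmonic, h = 24) is passed completely: s = 0.0000 + (24) = 24.0000
segment 2 (23.1° to 172.7°, uniform, h = 7) is passed completely: s = 24.0000 + (7) = 31.0000
segment 3 (172.7° to 255.3°, uniform, h = -15) is passed completely: s = 31.0000 + (-15) = 16.0000
segment 4 (255.3° to 298.5°, simple-harmonic, h = -11) is passed completely: s = 16.0000 + (-11) = 5.0000
segment 5 (298.5° to 330.3°, dwell): s unchanged at 5.0000
θ = 347.6° falls in segment 6 (330.3° to 360°, simple-harmonic, h = -5): β = 347.6 − 330.3 = 17.3°, B = 29.7°; Δs = -5/2·(1 − cos(π·0.5825)) = -3.1407; s = 5.0000 − 3.1407 = 1.8593
velocity in seg [330.3°–360°] (simple-harmonic), θ in radians: β = 17.3° = 0.3019 rad, B = 29.7° = 0.5184 rad; ds/dθ = (πh/(2B)) sin(πβ/B) = (π·(-5)/(2·0.5184)) sin(π·0.5825) = -14.645559 mm/rad

s = 1.8593, ds/dθ = -14.6456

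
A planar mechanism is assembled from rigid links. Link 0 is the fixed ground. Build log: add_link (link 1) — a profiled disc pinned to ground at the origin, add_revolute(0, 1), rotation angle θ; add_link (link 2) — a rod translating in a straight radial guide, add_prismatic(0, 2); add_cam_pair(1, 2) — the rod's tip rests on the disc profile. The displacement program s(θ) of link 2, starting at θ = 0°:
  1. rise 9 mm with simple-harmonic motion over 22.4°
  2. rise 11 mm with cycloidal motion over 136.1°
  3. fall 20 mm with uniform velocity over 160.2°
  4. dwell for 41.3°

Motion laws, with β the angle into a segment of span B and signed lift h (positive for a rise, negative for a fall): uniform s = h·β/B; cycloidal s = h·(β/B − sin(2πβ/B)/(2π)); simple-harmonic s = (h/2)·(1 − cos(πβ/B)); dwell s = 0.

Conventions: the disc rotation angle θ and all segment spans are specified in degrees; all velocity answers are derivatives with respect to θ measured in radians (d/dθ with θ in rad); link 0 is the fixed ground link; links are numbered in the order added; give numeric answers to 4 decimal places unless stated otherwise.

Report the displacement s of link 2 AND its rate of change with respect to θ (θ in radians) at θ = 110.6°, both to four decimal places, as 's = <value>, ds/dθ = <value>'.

seg 1 [0°–22.4°] simple-harmonic, h=9: full span → s += 9 → s = 9.0000
seg 2 [22.4°–158.5°] cycloidal, h=11: θ=110.6° here. β=88.2, B=136.1. 11·(0.6481 − sin(2π·0.6481)/(2π)) = 8.5322 → s = 17.5322
velocity in seg [22.4°–158.5°] (cycloidal), θ in radians: β = 88.2° = 1.5394 rad, B = 136.1° = 2.3754 rad; ds/dθ = (h/B)(1 − cos(2πβ/B)) = (11/2.3754)(1 − cos(2π·0.6481)) = 7.398364 mm/rad

s = 17.5322, ds/dθ = 7.3984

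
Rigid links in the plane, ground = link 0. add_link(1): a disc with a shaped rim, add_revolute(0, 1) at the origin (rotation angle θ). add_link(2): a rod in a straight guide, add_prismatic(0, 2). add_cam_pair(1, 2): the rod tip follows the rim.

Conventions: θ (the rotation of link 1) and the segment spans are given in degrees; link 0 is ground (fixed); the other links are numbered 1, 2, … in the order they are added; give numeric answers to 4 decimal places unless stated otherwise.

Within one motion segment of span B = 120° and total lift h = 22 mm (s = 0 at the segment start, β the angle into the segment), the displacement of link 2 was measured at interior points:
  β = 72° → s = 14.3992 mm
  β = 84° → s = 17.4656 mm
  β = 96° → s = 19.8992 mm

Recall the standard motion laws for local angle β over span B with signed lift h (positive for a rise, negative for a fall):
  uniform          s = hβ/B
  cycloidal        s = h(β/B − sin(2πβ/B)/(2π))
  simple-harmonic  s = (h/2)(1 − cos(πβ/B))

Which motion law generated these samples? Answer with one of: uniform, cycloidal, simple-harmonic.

candidates at β/B = r: uniform s = h·r (linear in β); cycloidal s = h·(r − sin(2πr)/(2π)); simple-harmonic s = (h/2)(1 − cos(πr))
β=72°: printed 14.3992 | uniform 13.2000, cycloidal 15.2581, simple-harmonic 14.3992
β=84°: printed 17.4656 | uniform 15.4000, cycloidal 18.7300, simple-harmonic 17.4656
β=96°: printed 19.8992 | uniform 17.6000, cycloidal 20.9300, simple-harmonic 19.8992
only one law matches every sample → simple-harmonic

simple-harmonic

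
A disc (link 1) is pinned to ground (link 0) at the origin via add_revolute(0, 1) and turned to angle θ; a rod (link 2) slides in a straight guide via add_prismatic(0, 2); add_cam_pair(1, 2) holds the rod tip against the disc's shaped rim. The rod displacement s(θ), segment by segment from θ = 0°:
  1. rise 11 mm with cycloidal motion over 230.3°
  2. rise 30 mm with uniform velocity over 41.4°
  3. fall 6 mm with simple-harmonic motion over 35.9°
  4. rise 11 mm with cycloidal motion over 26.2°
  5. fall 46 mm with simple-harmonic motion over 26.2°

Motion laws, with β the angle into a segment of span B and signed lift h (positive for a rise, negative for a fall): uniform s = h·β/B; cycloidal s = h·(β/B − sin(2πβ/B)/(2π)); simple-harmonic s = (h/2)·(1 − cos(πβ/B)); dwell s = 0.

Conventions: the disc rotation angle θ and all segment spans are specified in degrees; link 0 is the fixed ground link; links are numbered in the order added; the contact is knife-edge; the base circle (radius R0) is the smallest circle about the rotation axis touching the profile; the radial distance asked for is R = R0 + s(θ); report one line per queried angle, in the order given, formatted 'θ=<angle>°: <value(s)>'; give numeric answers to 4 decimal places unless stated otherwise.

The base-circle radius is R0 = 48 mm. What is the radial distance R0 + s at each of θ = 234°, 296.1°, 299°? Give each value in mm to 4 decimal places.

segment 1 (0° to 230.3°, cycloidal, h = 11) is passed completely: s = 0.0000 + (11) = 11.0000
θ = 234° falls in segment 2 (230.3° to 271.7°, uniform, h = 30): β = 234 − 230.3 = 3.7°, B = 41.4°; Δs = 30·3.7/41.4 = 2.6812; s = 11.0000 + 2.6812 = 13.6812
segment 2 (230.3° to 271.7°, uniform, h = 30) is passed completely: s = 11.0000 + (30) = 41.0000
θ = 296.1° falls in segment 3 (271.7° to 307.6°, simple-harmonic, h = -6): β = 296.1 − 271.7 = 24.4°, B = 35.9°; Δs = -6/2·(1 − cos(π·0.6797)) = -4.6048; s = 41.0000 − 4.6048 = 36.3952
θ = 299° falls in segment 3 (271.7° to 307.6°, simple-harmonic, h = -6): β = 299 − 271.7 = 27.3°, B = 35.9°; Δs = -6/2·(1 − cos(π·0.7604)) = -5.1898; s = 41.0000 − 5.1898 = 35.8102
θ=234°: R = R0 + s = 48 + 13.6812 = 61.6812
θ=296.1°: R = R0 + s = 48 + 36.3952 = 84.3952
θ=299°: R = R0 + s = 48 + 35.8102 = 83.8102

θ=234°: 61.6812
θ=296.1°: 84.3952
θ=299°: 83.8102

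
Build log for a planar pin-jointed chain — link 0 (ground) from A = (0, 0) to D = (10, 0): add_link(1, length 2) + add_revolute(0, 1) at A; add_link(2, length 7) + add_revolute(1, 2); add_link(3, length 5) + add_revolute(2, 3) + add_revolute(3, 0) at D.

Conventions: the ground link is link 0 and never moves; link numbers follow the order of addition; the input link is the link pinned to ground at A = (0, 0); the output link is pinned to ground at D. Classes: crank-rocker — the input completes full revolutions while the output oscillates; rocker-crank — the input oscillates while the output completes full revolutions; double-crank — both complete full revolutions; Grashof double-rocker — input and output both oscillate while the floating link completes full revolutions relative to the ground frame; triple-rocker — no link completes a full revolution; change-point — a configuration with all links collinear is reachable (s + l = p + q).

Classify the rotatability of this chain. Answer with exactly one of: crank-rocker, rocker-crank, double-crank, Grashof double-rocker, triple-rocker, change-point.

lengths: ground=10, input=2, coupler=7, output=5
sorted: s=2 (shortest), l=10 (longest), p+q=12
s + l = 12 vs p + q = 12
s + l = p + q → change-point (collinear configuration reachable)

change-point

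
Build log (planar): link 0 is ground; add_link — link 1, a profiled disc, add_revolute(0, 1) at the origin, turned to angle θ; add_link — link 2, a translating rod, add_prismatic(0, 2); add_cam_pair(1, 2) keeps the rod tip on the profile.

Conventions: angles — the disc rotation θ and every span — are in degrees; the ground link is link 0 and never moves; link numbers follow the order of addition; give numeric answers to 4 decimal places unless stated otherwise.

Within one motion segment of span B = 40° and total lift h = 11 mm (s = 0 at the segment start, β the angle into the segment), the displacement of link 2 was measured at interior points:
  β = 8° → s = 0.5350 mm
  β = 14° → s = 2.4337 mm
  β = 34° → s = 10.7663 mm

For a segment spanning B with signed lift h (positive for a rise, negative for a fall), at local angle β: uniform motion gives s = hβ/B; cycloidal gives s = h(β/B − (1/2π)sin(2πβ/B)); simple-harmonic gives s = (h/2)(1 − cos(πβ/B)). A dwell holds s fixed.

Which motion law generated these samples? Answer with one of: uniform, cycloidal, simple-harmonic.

candidates at β/B = r: uniform s = h·r (linear in β); cycloidal s = h·(r − sin(2πr)/(2π)); simple-harmonic s = (h/2)(1 − cos(πr))
β=8°: printed 0.5350 | uniform 2.2000, cycloidal 0.5350, simple-harmonic 1.0504
β=14°: printed 2.4337 | uniform 3.8500, cycloidal 2.4337, simple-harmonic 3.0031
β=34°: printed 10.7663 | uniform 9.3500, cycloidal 10.7663, simple-harmonic 10.4005
only one law matches every sample → cycloidal

cycloidal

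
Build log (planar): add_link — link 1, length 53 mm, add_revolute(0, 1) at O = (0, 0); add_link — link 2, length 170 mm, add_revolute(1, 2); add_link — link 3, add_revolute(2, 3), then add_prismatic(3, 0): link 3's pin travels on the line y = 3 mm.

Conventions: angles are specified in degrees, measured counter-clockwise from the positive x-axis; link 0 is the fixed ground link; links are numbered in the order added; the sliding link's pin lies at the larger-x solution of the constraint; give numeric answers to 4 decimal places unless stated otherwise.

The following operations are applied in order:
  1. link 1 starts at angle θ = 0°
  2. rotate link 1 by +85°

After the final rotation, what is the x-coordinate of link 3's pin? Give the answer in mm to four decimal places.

geometry: r = 53 mm, L = 170 mm, e = 3 mm; θ starts at 0°
rotate link 1 by +85°: θ ← 0° +85° = 85°
crank pin P = (r cos θ, r sin θ) = (4.619254, 52.798319)
h = r sin θ − e = 52.798319 − 3 = 49.798319
x = r cos θ + √(L² − h²) = 4.619254 + 162.542694 = 167.161949

167.1619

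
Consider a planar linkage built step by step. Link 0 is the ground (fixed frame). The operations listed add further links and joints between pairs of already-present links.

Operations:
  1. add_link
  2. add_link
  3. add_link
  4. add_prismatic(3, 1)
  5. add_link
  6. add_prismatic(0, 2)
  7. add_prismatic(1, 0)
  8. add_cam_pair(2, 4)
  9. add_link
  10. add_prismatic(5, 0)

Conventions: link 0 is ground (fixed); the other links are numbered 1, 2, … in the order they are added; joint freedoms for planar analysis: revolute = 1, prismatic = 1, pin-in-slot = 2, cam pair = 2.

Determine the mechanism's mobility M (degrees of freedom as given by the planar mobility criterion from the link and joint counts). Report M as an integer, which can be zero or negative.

link 0 = ground. State L|J1|J2 = 1|0|0
+link1  2|0|0
+link2  3|0|0
+link3  4|0|0
P(3,1) f=1→J1  4|1|0
+link4  5|1|0
P(0,2) f=1→J1  5|2|0
P(1,0) f=1→J1  5|3|0
C(2,4) f=2→J2  5|3|1
+link5  6|3|1
P(5,0) f=1→J1  6|4|1
M = 3(6−1)−2·4−1 = 15−8−1 = 6

M = 6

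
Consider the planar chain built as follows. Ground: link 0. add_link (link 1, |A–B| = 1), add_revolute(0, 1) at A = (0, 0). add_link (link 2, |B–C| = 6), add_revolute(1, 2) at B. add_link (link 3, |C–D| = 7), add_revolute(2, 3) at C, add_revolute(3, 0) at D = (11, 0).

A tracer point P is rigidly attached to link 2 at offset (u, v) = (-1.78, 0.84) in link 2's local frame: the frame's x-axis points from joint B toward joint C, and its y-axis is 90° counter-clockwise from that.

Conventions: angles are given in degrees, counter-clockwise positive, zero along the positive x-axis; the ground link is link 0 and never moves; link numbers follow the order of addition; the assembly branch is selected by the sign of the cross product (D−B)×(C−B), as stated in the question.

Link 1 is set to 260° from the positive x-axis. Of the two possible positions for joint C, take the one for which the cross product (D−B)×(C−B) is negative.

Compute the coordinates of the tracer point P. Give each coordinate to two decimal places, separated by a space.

A=(0,0), D=(11.00,0)
B = A + 1.00·(cos260°, sin260°) = (-0.1736, -0.9848)
|BD| = 11.2170
circle(B,6.00) ∩ circle(D,7.00): a=5.0290, h=3.2725
  candidates: C₊=(4.5486,2.7166) cross=36.707; C₋=(5.1232,-3.8031) cross=-36.707
  branch - wants cross < 0 → take C=(5.1232,-3.8031) (cross=-36.707)
ex = (C−B)/|BC| = (0.8828,-0.4697); ey = (0.4697,0.8828)
P = B + -1.78·ex + 0.84·ey = (-1.3505,0.5929)

-1.35 0.59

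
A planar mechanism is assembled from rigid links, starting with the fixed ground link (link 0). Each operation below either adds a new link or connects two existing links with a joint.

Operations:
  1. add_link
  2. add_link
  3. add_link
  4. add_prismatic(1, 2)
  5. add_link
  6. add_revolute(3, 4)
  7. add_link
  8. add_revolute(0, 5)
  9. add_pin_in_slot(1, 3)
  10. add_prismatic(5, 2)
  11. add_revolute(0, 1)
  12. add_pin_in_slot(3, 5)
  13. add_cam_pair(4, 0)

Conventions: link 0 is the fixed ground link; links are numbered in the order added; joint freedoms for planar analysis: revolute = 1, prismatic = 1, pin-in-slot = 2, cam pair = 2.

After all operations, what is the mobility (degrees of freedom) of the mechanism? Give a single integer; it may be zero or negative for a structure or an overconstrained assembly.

link 0 = ground. State L|J1|J2 = 1|0|0
+link1  2|0|0
+link2  3|0|0
+link3  4|0|0
P(1,2) f=1→J1  4|1|0
+link4  5|1|0
R(3,4) f=1→J1  5|2|0
+link5  6|2|0
R(0,5) f=1→J1  6|3|0
PS(1,3) f=2→J2  6|3|1
P(5,2) f=1→J1  6|4|1
R(0,1) f=1→J1  6|5|1
PS(3,5) f=2→J2  6|5|2
C(4,0) f=2→J2  6|5|3
M = 3(6−1)−2·5−3 = 15−10−3 = 2

M = 2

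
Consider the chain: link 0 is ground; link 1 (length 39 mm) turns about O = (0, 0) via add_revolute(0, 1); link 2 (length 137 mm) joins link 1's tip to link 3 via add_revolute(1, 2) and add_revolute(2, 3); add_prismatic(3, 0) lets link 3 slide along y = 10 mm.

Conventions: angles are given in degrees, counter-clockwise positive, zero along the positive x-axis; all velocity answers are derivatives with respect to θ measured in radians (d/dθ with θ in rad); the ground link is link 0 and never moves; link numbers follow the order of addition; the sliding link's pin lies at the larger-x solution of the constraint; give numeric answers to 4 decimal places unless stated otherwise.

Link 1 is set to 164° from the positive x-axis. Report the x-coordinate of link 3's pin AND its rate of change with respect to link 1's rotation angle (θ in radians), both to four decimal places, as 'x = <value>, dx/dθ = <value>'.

geometry: r = 39 mm, L = 137 mm, e = 10 mm
crank pin P = (r cos θ, r sin θ) = (-37.489206, 10.749857)
h = r sin θ − e = 10.749857 − 10 = 0.749857
x = r cos θ + √(L² − h²) = -37.489206 + 136.997948 = 99.508742
dx/dθ = −r sin θ − h·r cos θ/√(L² − h²) (θ in radians; h = 0.749857) = -10.544660

x = 99.5087, dx/dθ = -10.5447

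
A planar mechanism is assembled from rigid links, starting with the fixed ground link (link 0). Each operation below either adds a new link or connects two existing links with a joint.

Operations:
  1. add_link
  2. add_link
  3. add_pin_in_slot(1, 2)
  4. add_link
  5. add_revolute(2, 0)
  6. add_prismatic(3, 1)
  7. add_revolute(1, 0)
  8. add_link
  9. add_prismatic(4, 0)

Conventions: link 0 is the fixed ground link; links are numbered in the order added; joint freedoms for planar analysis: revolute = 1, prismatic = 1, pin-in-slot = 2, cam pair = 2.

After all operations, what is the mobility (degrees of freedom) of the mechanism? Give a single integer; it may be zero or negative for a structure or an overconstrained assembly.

(L,J1,J2)=(1,0,0); link0 fixed
link1: (2,0,0)
link2: (3,0,0)
PS 1-2 [J2]: (3,0,1)
link3: (4,0,1)
R 2-0 [J1]: (4,1,1)
P 3-1 [J1]: (4,2,1)
R 1-0 [J1]: (4,3,1)
link4: (5,3,1)
P 4-0 [J1]: (5,4,1)
Grübler: 3·4 − 2·4 − 1 = 3

M = 3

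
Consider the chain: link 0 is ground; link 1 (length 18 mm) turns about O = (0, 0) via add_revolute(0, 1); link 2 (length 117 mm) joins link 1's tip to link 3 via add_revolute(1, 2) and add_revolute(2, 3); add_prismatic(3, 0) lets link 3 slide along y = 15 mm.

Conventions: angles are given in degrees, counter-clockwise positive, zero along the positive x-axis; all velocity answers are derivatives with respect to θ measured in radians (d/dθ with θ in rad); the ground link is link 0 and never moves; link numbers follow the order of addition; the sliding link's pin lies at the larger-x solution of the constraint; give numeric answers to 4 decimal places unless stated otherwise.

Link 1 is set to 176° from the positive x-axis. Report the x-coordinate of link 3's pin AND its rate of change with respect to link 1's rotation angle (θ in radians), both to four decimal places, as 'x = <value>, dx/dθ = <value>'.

geometry: r = 18 mm, L = 117 mm, e = 15 mm
crank pin P = (r cos θ, r sin θ) = (-17.956153, 1.255617)
h = r sin θ − e = 1.255617 − 15 = -13.744383
x = r cos θ + √(L² − h²) = -17.956153 + 116.189896 = 98.233743
dx/dθ = −r sin θ − h·r cos θ/√(L² − h²) (θ in radians; h = -13.744383) = -3.379693

x = 98.2337, dx/dθ = -3.3797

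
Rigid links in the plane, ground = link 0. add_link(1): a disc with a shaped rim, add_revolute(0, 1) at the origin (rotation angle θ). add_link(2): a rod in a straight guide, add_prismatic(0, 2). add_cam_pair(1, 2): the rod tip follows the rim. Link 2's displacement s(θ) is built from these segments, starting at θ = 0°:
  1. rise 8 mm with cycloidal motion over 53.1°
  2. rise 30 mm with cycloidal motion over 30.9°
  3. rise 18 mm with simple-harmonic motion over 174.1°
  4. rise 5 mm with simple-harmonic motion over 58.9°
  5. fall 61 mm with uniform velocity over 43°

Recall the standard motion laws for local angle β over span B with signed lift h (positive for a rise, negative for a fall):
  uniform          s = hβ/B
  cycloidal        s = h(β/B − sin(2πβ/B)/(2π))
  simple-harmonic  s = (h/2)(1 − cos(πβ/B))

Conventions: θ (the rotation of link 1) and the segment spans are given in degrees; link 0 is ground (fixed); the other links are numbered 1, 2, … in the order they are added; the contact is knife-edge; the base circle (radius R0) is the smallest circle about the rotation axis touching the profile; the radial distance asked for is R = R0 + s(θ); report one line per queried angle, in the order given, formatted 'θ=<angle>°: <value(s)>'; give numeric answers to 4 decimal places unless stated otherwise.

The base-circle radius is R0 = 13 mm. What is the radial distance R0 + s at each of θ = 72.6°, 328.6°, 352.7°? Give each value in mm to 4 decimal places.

segment 1 (0° to 53.1°, cycloidal, h = 8) is passed completely: s = 0.0000 + (8) = 8.0000
θ = 72.6° falls in segment 2 (53.1° to 84°, cycloidal, h = 30): β = 72.6 − 53.1 = 19.5°, B = 30.9°; Δs = 30·(0.6311 − sin(2π·0.6311)/(2π)) = 22.4345; s = 8.0000 + 22.4345 = 30.4345
segment 2 (53.1° to 84°, cycloidal, h = 30) is passed completely: s = 8.0000 + (30) = 38.0000
segment 3 (84° to 258.1°, simple-harmonic, h = 18) is passed completely: s = 38.0000 + (18) = 56.0000
segment 4 (258.1° to 317°, simple-harmonic, h = 5) is passed completely: s = 56.0000 + (5) = 61.0000
θ = 328.6° falls in segment 5 (317° to 360°, uniform, h = -61): β = 328.6 − 317 = 11.6°, B = 43°; Δs = -61·11.6/43 = -16.4558; s = 61.0000 − 16.4558 = 44.5442
θ = 352.7° falls in segment 5 (317° to 360°, uniform, h = -61): β = 352.7 − 317 = 35.7°, B = 43°; Δs = -61·35.7/43 = -50.6442; s = 61.0000 − 50.6442 = 10.3558
θ=72.6°: R = R0 + s = 13 + 30.4345 = 43.4345
θ=328.6°: R = R0 + s = 13 + 44.5442 = 57.5442
θ=352.7°: R = R0 + s = 13 + 10.3558 = 23.3558

θ=72.6°: 43.4345
θ=328.6°: 57.5442
θ=352.7°: 23.3558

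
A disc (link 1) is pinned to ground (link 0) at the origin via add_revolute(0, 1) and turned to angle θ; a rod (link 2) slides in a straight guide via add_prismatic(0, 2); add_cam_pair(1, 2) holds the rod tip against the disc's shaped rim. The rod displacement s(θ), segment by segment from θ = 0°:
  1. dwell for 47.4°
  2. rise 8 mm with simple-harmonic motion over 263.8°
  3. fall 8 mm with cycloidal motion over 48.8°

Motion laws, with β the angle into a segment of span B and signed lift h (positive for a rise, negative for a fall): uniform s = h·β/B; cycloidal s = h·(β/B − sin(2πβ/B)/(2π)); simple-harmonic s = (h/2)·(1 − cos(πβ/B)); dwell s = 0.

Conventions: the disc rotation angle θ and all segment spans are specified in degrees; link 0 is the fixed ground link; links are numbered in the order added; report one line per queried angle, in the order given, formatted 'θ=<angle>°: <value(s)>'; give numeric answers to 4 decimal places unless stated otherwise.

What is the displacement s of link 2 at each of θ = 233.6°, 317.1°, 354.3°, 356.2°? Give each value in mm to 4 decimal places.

segment 1 (0° to 47.4°, dwell): s unchanged at 0.0000
θ = 233.6° falls in segment 2 (47.4° to 311.2°, simple-harmonic, h = 8): β = 233.6 − 47.4 = 186.2°, B = 263.8°; Δs = 8/2·(1 − cos(π·0.7058)) = 6.4101; s = 0.0000 + 6.4101 = 6.4101
segment 2 (47.4° to 311.2°, simple-harmonic, h = 8) is passed completely: s = 0.0000 + (8) = 8.0000
θ = 317.1° falls in segment 3 (311.2° to 360°, cycloidal, h = -8): β = 317.1 − 311.2 = 5.9°, B = 48.8°; Δs = -8·(0.1209 − sin(2π·0.1209)/(2π)) = -0.0904; s = 8.0000 − 0.0904 = 7.9096
θ = 354.3° falls in segment 3 (311.2° to 360°, cycloidal, h = -8): β = 354.3 − 311.2 = 43.1°, B = 48.8°; Δs = -8·(0.8832 − sin(2π·0.8832)/(2π)) = -7.9183; s = 8.0000 − 7.9183 = 0.0817
θ = 356.2° falls in segment 3 (311.2° to 360°, cycloidal, h = -8): β = 356.2 − 311.2 = 45°, B = 48.8°; Δs = -8·(0.9221 − sin(2π·0.9221)/(2π)) = -7.9754; s = 8.0000 − 7.9754 = 0.0246

θ=233.6°: 6.4101
θ=317.1°: 7.9096
θ=354.3°: 0.0817
θ=356.2°: 0.0246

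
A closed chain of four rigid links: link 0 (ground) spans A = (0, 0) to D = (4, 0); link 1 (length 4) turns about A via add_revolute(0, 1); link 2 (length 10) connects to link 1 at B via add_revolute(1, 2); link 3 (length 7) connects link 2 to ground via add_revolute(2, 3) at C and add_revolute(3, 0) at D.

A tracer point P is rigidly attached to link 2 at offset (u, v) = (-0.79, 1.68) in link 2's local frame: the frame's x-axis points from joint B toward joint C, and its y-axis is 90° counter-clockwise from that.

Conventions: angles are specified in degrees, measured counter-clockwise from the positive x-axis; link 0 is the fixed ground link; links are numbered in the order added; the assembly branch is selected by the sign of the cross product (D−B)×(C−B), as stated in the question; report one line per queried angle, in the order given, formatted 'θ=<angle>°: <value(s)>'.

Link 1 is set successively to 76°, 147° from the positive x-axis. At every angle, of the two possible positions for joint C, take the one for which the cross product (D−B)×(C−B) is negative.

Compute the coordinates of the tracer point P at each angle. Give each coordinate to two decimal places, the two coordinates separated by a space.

A=(0,0), D=(4.00,0)
θ=76°: B = A + 4.00·(cos76°, sin76°) = (0.9677, 3.8812)
θ=76°: |BD| = 4.9253
θ=76°: circle(B,10.00) ∩ circle(D,7.00): a=7.6400, h=6.4522
θ=76°:   candidates: C₊=(10.7557,1.8331) cross=31.779; C₋=(0.5870,-6.1116) cross=-31.779
θ=76°:   branch - wants cross < 0 → take C=(0.5870,-6.1116) (cross=-31.779)
θ=76°: ex = (C−B)/|BC| = (-0.0381,-0.9993); ey = (0.9993,-0.0381)
θ=76°: P = B + -0.79·ex + 1.68·ey = (2.6765,4.6067)
θ=147°: B = A + 4.00·(cos147°, sin147°) = (-3.3547, 2.1786)
θ=147°: |BD| = 7.6706
θ=147°: circle(B,10.00) ∩ circle(D,7.00): a=7.1597, h=6.9813
θ=147°:   candidates: C₊=(5.4930,6.8389) cross=53.551; C₋=(1.5274,-6.5487) cross=-53.551
θ=147°:   branch - wants cross < 0 → take C=(1.5274,-6.5487) (cross=-53.551)
θ=147°: ex = (C−B)/|BC| = (0.4882,-0.8727); ey = (0.8727,0.4882)
θ=147°: P = B + -0.79·ex + 1.68·ey = (-2.2742,3.6882)

θ=76°: 2.68 4.61
θ=147°: -2.27 3.69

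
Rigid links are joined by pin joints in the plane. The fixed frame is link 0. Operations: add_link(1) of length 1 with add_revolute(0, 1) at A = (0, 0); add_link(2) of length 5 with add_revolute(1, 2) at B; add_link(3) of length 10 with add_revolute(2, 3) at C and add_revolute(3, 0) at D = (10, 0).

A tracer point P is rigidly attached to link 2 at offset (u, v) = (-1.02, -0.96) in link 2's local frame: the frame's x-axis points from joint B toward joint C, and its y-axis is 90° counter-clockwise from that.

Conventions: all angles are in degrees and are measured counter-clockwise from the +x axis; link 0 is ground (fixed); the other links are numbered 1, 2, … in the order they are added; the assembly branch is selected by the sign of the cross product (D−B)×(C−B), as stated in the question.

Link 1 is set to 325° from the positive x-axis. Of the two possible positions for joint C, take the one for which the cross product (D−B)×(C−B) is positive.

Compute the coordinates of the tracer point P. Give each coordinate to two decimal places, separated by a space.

A=(0,0), D=(10.00,0)
B = A + 1.00·(cos325°, sin325°) = (0.8192, -0.5736)
|BD| = 9.1987
circle(B,5.00) ∩ circle(D,10.00): a=0.5227, h=4.9726
  candidates: C₊=(1.0308,4.4219) cross=45.742; C₋=(1.6509,-5.5039) cross=-45.742
  branch + wants cross > 0 → take C=(1.0308,4.4219) (cross=45.742)
ex = (C−B)/|BC| = (0.0423,0.9991); ey = (-0.9991,0.0423)
P = B + -1.02·ex + -0.96·ey = (1.7351,-1.6333)

1.74 -1.63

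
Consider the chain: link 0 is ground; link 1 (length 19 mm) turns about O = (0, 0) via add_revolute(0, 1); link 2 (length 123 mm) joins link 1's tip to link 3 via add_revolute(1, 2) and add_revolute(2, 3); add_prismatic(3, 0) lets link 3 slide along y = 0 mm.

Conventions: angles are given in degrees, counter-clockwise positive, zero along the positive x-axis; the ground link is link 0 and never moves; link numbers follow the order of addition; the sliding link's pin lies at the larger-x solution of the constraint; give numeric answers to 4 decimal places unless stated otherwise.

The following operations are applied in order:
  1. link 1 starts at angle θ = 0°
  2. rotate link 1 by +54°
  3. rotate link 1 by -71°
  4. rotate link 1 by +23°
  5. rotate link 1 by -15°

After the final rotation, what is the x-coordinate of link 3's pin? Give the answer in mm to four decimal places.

geometry: r = 19 mm, L = 123 mm, e = 0 mm; θ starts at 0°
rotate link 1 by +54°: θ ← 0° +54° = 54°
rotate link 1 by -71°: θ ← 54° -71° = -17°
rotate link 1 by +23°: θ ← -17° +23° = 6°
rotate link 1 by -15°: θ ← 6° -15° = -9°
crank pin P = (r cos θ, r sin θ) = (18.766078, -2.972255)
h = r sin θ − e = -2.972255 − 0 = -2.972255
x = r cos θ + √(L² − h²) = 18.766078 + 122.964083 = 141.730161

141.7302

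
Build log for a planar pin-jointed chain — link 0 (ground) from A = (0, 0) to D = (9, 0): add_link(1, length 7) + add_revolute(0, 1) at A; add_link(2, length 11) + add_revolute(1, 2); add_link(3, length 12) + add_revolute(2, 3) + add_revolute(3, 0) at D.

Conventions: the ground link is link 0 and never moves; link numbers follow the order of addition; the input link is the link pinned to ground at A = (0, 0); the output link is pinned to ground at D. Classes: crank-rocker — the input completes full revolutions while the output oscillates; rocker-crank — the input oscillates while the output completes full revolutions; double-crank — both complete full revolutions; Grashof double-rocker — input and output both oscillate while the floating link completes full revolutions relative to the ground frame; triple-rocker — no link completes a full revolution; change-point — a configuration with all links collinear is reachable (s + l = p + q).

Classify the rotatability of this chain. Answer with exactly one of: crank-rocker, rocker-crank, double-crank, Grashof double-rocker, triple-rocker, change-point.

lengths: ground=9, input=7, coupler=11, output=12
sorted: s=7 (shortest), l=12 (longest), p+q=20
s + l = 19 vs p + q = 20
s + l < p + q (Grashof) with shortest = input link → crank-rocker

crank-rocker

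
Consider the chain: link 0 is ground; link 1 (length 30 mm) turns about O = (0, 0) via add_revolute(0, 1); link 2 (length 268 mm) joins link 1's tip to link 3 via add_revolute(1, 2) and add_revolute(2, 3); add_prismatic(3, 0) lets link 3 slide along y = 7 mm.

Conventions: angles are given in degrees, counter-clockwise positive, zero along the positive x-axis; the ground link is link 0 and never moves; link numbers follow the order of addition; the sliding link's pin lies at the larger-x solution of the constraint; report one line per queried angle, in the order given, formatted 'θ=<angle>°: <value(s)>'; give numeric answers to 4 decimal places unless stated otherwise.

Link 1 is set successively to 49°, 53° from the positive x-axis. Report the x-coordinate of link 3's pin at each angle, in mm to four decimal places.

geometry: r = 30 mm, L = 268 mm, e = 7 mm
θ=49°: crank pin P = (r cos θ, r sin θ) = (19.681771, 22.641287)
θ=49°: h = r sin θ − e = 22.641287 − 7 = 15.641287
θ=49°: x = r cos θ + √(L² − h²) = 19.681771 + 267.543174 = 287.224945
θ=53°: crank pin P = (r cos θ, r sin θ) = (18.054451, 23.959065)
θ=53°: h = r sin θ − e = 23.959065 − 7 = 16.959065
θ=53°: x = r cos θ + √(L² − h²) = 18.054451 + 267.462876 = 285.517327

θ=49°: 287.2249
θ=53°: 285.5173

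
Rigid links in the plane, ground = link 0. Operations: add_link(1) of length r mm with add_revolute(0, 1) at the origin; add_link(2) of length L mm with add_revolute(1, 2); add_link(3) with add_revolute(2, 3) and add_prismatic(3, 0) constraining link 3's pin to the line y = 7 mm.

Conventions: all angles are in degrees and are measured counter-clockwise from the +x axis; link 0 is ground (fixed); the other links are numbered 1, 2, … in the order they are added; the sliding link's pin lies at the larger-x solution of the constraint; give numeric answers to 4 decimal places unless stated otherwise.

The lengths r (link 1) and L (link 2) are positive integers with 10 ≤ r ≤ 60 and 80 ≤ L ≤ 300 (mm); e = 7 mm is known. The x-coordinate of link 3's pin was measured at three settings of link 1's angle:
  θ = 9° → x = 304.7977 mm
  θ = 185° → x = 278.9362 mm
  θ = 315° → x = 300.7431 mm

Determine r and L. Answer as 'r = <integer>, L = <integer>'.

constraint per measurement: (x − r cos θ)² + (r sin θ − e)² = L²
subtracting the θ₁ and θ₂ equations cancels the r² and L² terms:
r = (x₁² − x₂²) / (2[(x₁cos θ₁ + e sin θ₁) − (x₂cos θ₂ + e sin θ₂)]) = 13.0000 → r = 13
L² = (x₁ − r cos θ₁)² + (r sin θ₁ − e)² = 85263.9934 → L = 292.0000 → L = 292
check at θ₃=315°: x = 300.7431 (printed 300.7431) ✓

r = 13, L = 292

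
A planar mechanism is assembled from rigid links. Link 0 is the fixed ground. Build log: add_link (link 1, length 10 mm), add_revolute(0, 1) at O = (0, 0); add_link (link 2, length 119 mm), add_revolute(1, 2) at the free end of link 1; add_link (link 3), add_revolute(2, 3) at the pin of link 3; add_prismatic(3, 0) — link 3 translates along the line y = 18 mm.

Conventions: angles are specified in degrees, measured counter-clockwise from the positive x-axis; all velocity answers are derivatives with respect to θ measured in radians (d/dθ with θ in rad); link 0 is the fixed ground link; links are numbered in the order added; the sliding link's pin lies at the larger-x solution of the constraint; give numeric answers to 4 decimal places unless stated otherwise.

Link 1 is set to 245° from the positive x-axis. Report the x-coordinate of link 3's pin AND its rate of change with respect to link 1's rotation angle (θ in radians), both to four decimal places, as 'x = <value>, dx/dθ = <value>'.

geometry: r = 10 mm, L = 119 mm, e = 18 mm
crank pin P = (r cos θ, r sin θ) = (-4.226183, -9.063078)
h = r sin θ − e = -9.063078 − 18 = -27.063078
x = r cos θ + √(L² − h²) = -4.226183 + 115.881792 = 111.655610
dx/dθ = −r sin θ − h·r cos θ/√(L² − h²) (θ in radians; h = -27.063078) = 8.076094

x = 111.6556, dx/dθ = 8.0761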